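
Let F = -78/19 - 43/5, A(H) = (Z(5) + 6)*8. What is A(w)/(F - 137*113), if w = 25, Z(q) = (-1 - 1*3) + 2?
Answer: -1520/735951 ≈ -0.0020654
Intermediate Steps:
Z(q) = -2 (Z(q) = (-1 - 3) + 2 = -4 + 2 = -2)
A(H) = 32 (A(H) = (-2 + 6)*8 = 4*8 = 32)
F = -1207/95 (F = -78*1/19 - 43*1/5 = -78/19 - 43/5 = -1207/95 ≈ -12.705)
A(w)/(F - 137*113) = 32/(-1207/95 - 137*113) = 32/(-1207/95 - 15481) = 32/(-1471902/95) = 32*(-95/1471902) = -1520/735951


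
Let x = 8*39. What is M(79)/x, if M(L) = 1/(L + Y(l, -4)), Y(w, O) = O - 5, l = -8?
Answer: 1/21840 ≈ 4.5788e-5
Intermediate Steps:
Y(w, O) = -5 + O
M(L) = 1/(-9 + L) (M(L) = 1/(L + (-5 - 4)) = 1/(L - 9) = 1/(-9 + L))
x = 312
M(79)/x = 1/((-9 + 79)*312) = (1/312)/70 = (1/70)*(1/312) = 1/21840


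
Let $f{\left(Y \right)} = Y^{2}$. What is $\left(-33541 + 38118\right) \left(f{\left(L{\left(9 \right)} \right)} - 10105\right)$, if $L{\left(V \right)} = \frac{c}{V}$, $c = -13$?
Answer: $- \frac{3745523872}{81} \approx -4.6241 \cdot 10^{7}$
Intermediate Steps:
$L{\left(V \right)} = - \frac{13}{V}$
$\left(-33541 + 38118\right) \left(f{\left(L{\left(9 \right)} \right)} - 10105\right) = \left(-33541 + 38118\right) \left(\left(- \frac{13}{9}\right)^{2} - 10105\right) = 4577 \left(\left(\left(-13\right) \frac{1}{9}\right)^{2} - 10105\right) = 4577 \left(\left(- \frac{13}{9}\right)^{2} - 10105\right) = 4577 \left(\frac{169}{81} - 10105\right) = 4577 \left(- \frac{818336}{81}\right) = - \frac{3745523872}{81}$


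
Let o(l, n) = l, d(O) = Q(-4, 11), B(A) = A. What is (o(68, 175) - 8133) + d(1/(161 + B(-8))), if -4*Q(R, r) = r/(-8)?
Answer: -258069/32 ≈ -8064.7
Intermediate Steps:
Q(R, r) = r/32 (Q(R, r) = -r/(4*(-8)) = -r*(-1)/(4*8) = -(-1)*r/32 = r/32)
d(O) = 11/32 (d(O) = (1/32)*11 = 11/32)
(o(68, 175) - 8133) + d(1/(161 + B(-8))) = (68 - 8133) + 11/32 = -8065 + 11/32 = -258069/32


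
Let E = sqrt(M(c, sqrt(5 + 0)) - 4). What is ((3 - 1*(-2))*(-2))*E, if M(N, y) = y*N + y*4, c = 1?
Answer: -10*sqrt(-4 + 5*sqrt(5)) ≈ -26.796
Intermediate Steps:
M(N, y) = 4*y + N*y (M(N, y) = N*y + 4*y = 4*y + N*y)
E = sqrt(-4 + 5*sqrt(5)) (E = sqrt(sqrt(5 + 0)*(4 + 1) - 4) = sqrt(sqrt(5)*5 - 4) = sqrt(5*sqrt(5) - 4) = sqrt(-4 + 5*sqrt(5)) ≈ 2.6796)
((3 - 1*(-2))*(-2))*E = ((3 - 1*(-2))*(-2))*sqrt(-4 + 5*sqrt(5)) = ((3 + 2)*(-2))*sqrt(-4 + 5*sqrt(5)) = (5*(-2))*sqrt(-4 + 5*sqrt(5)) = -10*sqrt(-4 + 5*sqrt(5))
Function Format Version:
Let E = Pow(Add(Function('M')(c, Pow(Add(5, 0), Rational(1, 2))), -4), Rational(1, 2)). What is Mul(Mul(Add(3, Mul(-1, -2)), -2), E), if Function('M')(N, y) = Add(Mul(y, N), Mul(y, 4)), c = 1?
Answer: Mul(-10, Pow(Add(-4, Mul(5, Pow(5, Rational(1, 2)))), Rational(1, 2))) ≈ -26.796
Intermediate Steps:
Function('M')(N, y) = Add(Mul(4, y), Mul(N, y)) (Function('M')(N, y) = Add(Mul(N, y), Mul(4, y)) = Add(Mul(4, y), Mul(N, y)))
E = Pow(Add(-4, Mul(5, Pow(5, Rational(1, 2)))), Rational(1, 2)) (E = Pow(Add(Mul(Pow(Add(5, 0), Rational(1, 2)), Add(4, 1)), -4), Rational(1, 2)) = Pow(Add(Mul(Pow(5, Rational(1, 2)), 5), -4), Rational(1, 2)) = Pow(Add(Mul(5, Pow(5, Rational(1, 2))), -4), Rational(1, 2)) = Pow(Add(-4, Mul(5, Pow(5, Rational(1, 2)))), Rational(1, 2)) ≈ 2.6796)
Mul(Mul(Add(3, Mul(-1, -2)), -2), E) = Mul(Mul(Add(3, Mul(-1, -2)), -2), Pow(Add(-4, Mul(5, Pow(5, Rational(1, 2)))), Rational(1, 2))) = Mul(Mul(Add(3, 2), -2), Pow(Add(-4, Mul(5, Pow(5, Rational(1, 2)))), Rational(1, 2))) = Mul(Mul(5, -2), Pow(Add(-4, Mul(5, Pow(5, Rational(1, 2)))), Rational(1, 2))) = Mul(-10, Pow(Add(-4, Mul(5, Pow(5, Rational(1, 2)))), Rational(1, 2)))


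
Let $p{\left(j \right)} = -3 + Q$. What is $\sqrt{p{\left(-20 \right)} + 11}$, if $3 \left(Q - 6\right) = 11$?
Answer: $\frac{\sqrt{159}}{3} \approx 4.2032$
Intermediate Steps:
$Q = \frac{29}{3}$ ($Q = 6 + \frac{1}{3} \cdot 11 = 6 + \frac{11}{3} = \frac{29}{3} \approx 9.6667$)
$p{\left(j \right)} = \frac{20}{3}$ ($p{\left(j \right)} = -3 + \frac{29}{3} = \frac{20}{3}$)
$\sqrt{p{\left(-20 \right)} + 11} = \sqrt{\frac{20}{3} + 11} = \sqrt{\frac{53}{3}} = \frac{\sqrt{159}}{3}$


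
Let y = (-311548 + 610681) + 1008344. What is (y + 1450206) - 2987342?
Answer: -229659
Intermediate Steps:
y = 1307477 (y = 299133 + 1008344 = 1307477)
(y + 1450206) - 2987342 = (1307477 + 1450206) - 2987342 = 2757683 - 2987342 = -229659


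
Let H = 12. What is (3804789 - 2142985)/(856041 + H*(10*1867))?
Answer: 1661804/1080081 ≈ 1.5386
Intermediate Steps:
(3804789 - 2142985)/(856041 + H*(10*1867)) = (3804789 - 2142985)/(856041 + 12*(10*1867)) = 1661804/(856041 + 12*18670) = 1661804/(856041 + 224040) = 1661804/1080081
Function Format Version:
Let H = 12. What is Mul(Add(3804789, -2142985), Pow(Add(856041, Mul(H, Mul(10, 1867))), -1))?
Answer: Rational(1661804, 1080081) ≈ 1.5386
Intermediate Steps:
Mul(Add(3804789, -2142985), Pow(Add(856041, Mul(H, Mul(10, 1867))), -1)) = Mul(Add(3804789, -2142985), Pow(Add(856041, Mul(12, Mul(10, 1867))), -1)) = Mul(1661804, Pow(Add(856041, Mul(12, 18670)), -1)) = Mul(1661804, Pow(Add(856041, 224040), -1)) = Mul(1661804, Pow(1080081, -1)) = Mul(1661804, Rational(1, 1080081)) = Rational(1661804, 1080081)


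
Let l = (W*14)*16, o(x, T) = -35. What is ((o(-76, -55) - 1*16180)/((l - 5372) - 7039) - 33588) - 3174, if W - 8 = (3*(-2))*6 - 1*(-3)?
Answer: -662104167/18011 ≈ -36761.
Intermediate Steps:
W = -25 (W = 8 + ((3*(-2))*6 - 1*(-3)) = 8 + (-6*6 + 3) = 8 + (-36 + 3) = 8 - 33 = -25)
l = -5600 (l = -25*14*16 = -350*16 = -5600)
((o(-76, -55) - 1*16180)/((l - 5372) - 7039) - 33588) - 3174 = ((-35 - 1*16180)/((-5600 - 5372) - 7039) - 33588) - 3174 = ((-35 - 16180)/(-10972 - 7039) - 33588) - 3174 = (-16215/(-18011) - 33588) - 3174 = (-16215*(-1/18011) - 33588) - 3174 = (16215/18011 - 33588) - 3174 = -604937253/18011 - 3174 = -662104167/18011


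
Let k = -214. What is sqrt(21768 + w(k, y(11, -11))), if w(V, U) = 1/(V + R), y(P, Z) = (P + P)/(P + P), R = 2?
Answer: sqrt(244585195)/106 ≈ 147.54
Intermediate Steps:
y(P, Z) = 1 (y(P, Z) = (2*P)/((2*P)) = (2*P)*(1/(2*P)) = 1)
w(V, U) = 1/(2 + V) (w(V, U) = 1/(V + 2) = 1/(2 + V))
sqrt(21768 + w(k, y(11, -11))) = sqrt(21768 + 1/(2 - 214)) = sqrt(21768 + 1/(-212)) = sqrt(21768 - 1/212) = sqrt(4614815/212) = sqrt(244585195)/106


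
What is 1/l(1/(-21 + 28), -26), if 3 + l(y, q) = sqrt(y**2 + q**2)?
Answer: 147/32684 + 175*sqrt(53)/32684 ≈ 0.043478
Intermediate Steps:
l(y, q) = -3 + sqrt(q**2 + y**2) (l(y, q) = -3 + sqrt(y**2 + q**2) = -3 + sqrt(q**2 + y**2))
1/l(1/(-21 + 28), -26) = 1/(-3 + sqrt((-26)**2 + (1/(-21 + 28))**2)) = 1/(-3 + sqrt(676 + (1/7)**2)) = 1/(-3 + sqrt(676 + 1/49)) = 1/(-3 + sqrt(33125/49)) = 1/(-3 + 25*sqrt(53)/7)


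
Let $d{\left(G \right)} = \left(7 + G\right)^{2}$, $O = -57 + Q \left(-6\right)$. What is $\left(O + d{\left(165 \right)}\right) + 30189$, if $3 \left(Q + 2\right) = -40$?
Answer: $59808$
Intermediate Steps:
$Q = - \frac{46}{3}$ ($Q = -2 + \frac{1}{3} \left(-40\right) = -2 - \frac{40}{3} = - \frac{46}{3} \approx -15.333$)
$O = 35$ ($O = -57 - -92 = -57 + 92 = 35$)
$\left(O + d{\left(165 \right)}\right) + 30189 = \left(35 + \left(7 + 165\right)^{2}\right) + 30189 = \left(35 + 172^{2}\right) + 30189 = \left(35 + 29584\right) + 30189 = 29619 + 30189 = 59808$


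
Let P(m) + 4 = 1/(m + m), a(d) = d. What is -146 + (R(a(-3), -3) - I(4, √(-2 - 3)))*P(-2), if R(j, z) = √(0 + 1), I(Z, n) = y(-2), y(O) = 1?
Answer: -146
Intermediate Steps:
I(Z, n) = 1
P(m) = -4 + 1/(2*m) (P(m) = -4 + 1/(m + m) = -4 + 1/(2*m))
R(j, z) = 1 (R(j, z) = √1 = 1)
-146 + (R(a(-3), -3) - I(4, √(-2 - 3)))*P(-2) = -146 + (1 - 1*1)*(-4 + (½)/(-2)) = -146 + (1 - 1)*(-4 + (½)*(-½)) = -146 + 0*(-4 - ¼) = -146 + 0*(-17/4) = -146 + 0 = -146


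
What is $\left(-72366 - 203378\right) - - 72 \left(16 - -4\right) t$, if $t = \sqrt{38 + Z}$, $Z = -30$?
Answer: $-275744 + 2880 \sqrt{2} \approx -2.7167 \cdot 10^{5}$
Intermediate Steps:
$t = 2 \sqrt{2}$ ($t = \sqrt{38 - 30} = \sqrt{8} = 2 \sqrt{2} \approx 2.8284$)
$\left(-72366 - 203378\right) - - 72 \left(16 - -4\right) t = \left(-72366 - 203378\right) - - 72 \left(16 - -4\right) 2 \sqrt{2} = -275744 - - 72 \left(16 + 4\right) 2 \sqrt{2} = -275744 - \left(-72\right) 20 \cdot 2 \sqrt{2} = -275744 - - 1440 \cdot 2 \sqrt{2} = -275744 - - 2880 \sqrt{2} = -275744 + 2880 \sqrt{2}$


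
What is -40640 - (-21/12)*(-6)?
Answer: -81301/2 ≈ -40651.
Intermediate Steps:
-40640 - (-21/12)*(-6) = -40640 - (-21*1/12)*(-6) = -40640 - (-7)*(-6)/4 = -40640 - 1*21/2 = -40640 - 21/2 = -81301/2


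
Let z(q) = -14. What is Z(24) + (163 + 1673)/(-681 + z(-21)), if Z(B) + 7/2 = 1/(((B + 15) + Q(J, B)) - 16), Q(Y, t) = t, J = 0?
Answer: -399849/65330 ≈ -6.1205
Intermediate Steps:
Z(B) = -7/2 + 1/(-1 + 2*B) (Z(B) = -7/2 + 1/(((B + 15) + B) - 16) = -7/2 + 1/(((15 + B) + B) - 16) = -7/2 + 1/((15 + 2*B) - 16) = -7/2 + 1/(-1 + 2*B))
Z(24) + (163 + 1673)/(-681 + z(-21)) = (9 - 14*24)/(2*(-1 + 2*24)) + (163 + 1673)/(-681 - 14) = (9 - 336)/(2*(-1 + 48)) + 1836/(-695) = (1/2)*(-327)/47 + 1836*(-1/695) = (1/2)*(1/47)*(-327) - 1836/695 = -327/94 - 1836/695 = -399849/65330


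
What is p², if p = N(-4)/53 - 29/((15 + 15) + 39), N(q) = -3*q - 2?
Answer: 717409/13373649 ≈ 0.053643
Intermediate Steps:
N(q) = -2 - 3*q
p = -847/3657 (p = (-2 - 3*(-4))/53 - 29/((15 + 15) + 39) = (-2 + 12)*(1/53) - 29/(30 + 39) = 10*(1/53) - 29/69 = 10/53 - 29*1/69 = 10/53 - 29/69 = -847/3657 ≈ -0.23161)
p² = (-847/3657)² = 717409/13373649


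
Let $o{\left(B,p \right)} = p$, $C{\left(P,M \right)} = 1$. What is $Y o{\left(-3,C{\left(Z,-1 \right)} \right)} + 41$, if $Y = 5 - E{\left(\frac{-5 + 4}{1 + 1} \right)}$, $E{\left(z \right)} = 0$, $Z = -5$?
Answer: $46$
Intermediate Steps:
$Y = 5$ ($Y = 5 - 0 = 5 + 0 = 5$)
$Y o{\left(-3,C{\left(Z,-1 \right)} \right)} + 41 = 5 \cdot 1 + 41 = 5 + 41 = 46$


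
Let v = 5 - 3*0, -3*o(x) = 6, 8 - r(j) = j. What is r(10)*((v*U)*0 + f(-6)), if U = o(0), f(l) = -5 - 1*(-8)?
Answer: -6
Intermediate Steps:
r(j) = 8 - j
o(x) = -2 (o(x) = -⅓*6 = -2)
v = 5 (v = 5 - 1*0 = 5 + 0 = 5)
f(l) = 3 (f(l) = -5 + 8 = 3)
U = -2
r(10)*((v*U)*0 + f(-6)) = (8 - 1*10)*((5*(-2))*0 + 3) = (8 - 10)*(-10*0 + 3) = -2*(0 + 3) = -2*3 = -6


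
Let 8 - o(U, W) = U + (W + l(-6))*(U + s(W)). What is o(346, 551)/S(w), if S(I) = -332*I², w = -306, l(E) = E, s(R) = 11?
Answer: 194903/31087152 ≈ 0.0062696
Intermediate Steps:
o(U, W) = 8 - U - (-6 + W)*(11 + U) (o(U, W) = 8 - (U + (W - 6)*(U + 11)) = 8 - (U + (-6 + W)*(11 + U)) = 8 + (-U - (-6 + W)*(11 + U)) = 8 - U - (-6 + W)*(11 + U))
o(346, 551)/S(w) = (74 - 11*551 + 5*346 - 1*346*551)/((-332*(-306)²)) = (74 - 6061 + 1730 - 190646)/((-332*93636)) = -194903/(-31087152) = -194903*(-1/31087152) = 194903/31087152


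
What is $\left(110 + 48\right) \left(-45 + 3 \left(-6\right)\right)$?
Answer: $-9954$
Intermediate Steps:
$\left(110 + 48\right) \left(-45 + 3 \left(-6\right)\right) = 158 \left(-45 - 18\right) = 158 \left(-63\right) = -9954$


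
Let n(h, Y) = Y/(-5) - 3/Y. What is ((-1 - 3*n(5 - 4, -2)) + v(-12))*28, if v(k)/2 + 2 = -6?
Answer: -3178/5 ≈ -635.60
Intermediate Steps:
v(k) = -16 (v(k) = -4 + 2*(-6) = -4 - 12 = -16)
n(h, Y) = -3/Y - Y/5 (n(h, Y) = Y*(-1/5) - 3/Y = -Y/5 - 3/Y = -3/Y - Y/5)
((-1 - 3*n(5 - 4, -2)) + v(-12))*28 = ((-1 - 3*(-3/(-2) - 1/5*(-2))) - 16)*28 = ((-1 - 3*(-3*(-1/2) + 2/5)) - 16)*28 = ((-1 - 3*(3/2 + 2/5)) - 16)*28 = ((-1 - 3*19/10) - 16)*28 = ((-1 - 57/10) - 16)*28 = (-67/10 - 16)*28 = -227/10*28 = -3178/5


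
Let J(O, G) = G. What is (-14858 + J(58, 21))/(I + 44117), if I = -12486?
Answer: -14837/31631 ≈ -0.46907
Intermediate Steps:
(-14858 + J(58, 21))/(I + 44117) = (-14858 + 21)/(-12486 + 44117) = -14837/31631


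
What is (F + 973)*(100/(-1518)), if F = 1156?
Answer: -106450/759 ≈ -140.25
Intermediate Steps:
(F + 973)*(100/(-1518)) = (1156 + 973)*(100/(-1518)) = 2129*(100*(-1/1518)) = 2129*(-50/759) = -106450/759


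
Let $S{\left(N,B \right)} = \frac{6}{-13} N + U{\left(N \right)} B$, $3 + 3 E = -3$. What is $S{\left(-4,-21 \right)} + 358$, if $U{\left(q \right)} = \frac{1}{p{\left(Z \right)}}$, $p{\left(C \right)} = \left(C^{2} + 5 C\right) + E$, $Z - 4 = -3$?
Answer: $\frac{18439}{52} \approx 354.6$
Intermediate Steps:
$E = -2$ ($E = -1 + \frac{1}{3} \left(-3\right) = -1 - 1 = -2$)
$Z = 1$ ($Z = 4 - 3 = 1$)
$p{\left(C \right)} = -2 + C^{2} + 5 C$ ($p{\left(C \right)} = \left(C^{2} + 5 C\right) - 2 = -2 + C^{2} + 5 C$)
$U{\left(q \right)} = \frac{1}{4}$ ($U{\left(q \right)} = \frac{1}{-2 + 1^{2} + 5 \cdot 1} = \frac{1}{-2 + 1 + 5} = \frac{1}{4}$)
$S{\left(N,B \right)} = - \frac{6 N}{13} + \frac{B}{4}$ ($S{\left(N,B \right)} = \frac{6}{-13} N + \frac{B}{4} = 6 \left(- \frac{1}{13}\right) N + \frac{B}{4} = - \frac{6 N}{13} + \frac{B}{4}$)
$S{\left(-4,-21 \right)} + 358 = \left(\left(- \frac{6}{13}\right) \left(-4\right) + \frac{1}{4} \left(-21\right)\right) + 358 = \left(\frac{24}{13} - \frac{21}{4}\right) + 358 = - \frac{177}{52} + 358 = \frac{18439}{52}$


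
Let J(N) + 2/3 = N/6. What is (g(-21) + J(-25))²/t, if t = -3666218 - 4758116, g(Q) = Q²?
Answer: -6848689/303276024 ≈ -0.022582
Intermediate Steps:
J(N) = -⅔ + N/6
t = -8424334
(g(-21) + J(-25))²/t = ((-21)² + (-⅔ + (⅙)*(-25)))²/(-8424334) = (441 + (-⅔ - 25/6))²*(-1/8424334) = (441 - 29/6)²*(-1/8424334) = (2617/6)²*(-1/8424334) = (6848689/36)*(-1/8424334) = -6848689/303276024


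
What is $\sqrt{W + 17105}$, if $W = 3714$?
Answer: $\sqrt{20819} \approx 144.29$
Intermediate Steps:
$\sqrt{W + 17105} = \sqrt{3714 + 17105} = \sqrt{20819}$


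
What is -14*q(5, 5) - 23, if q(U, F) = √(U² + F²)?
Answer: -23 - 70*√2 ≈ -121.99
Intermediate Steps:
q(U, F) = √(F² + U²)
-14*q(5, 5) - 23 = -14*√(5² + 5²) - 23 = -14*√(25 + 25) - 23 = -70*√2 - 23 = -23 - 70*√2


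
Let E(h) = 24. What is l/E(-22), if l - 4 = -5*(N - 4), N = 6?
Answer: -¼ ≈ -0.25000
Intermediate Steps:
l = -6 (l = 4 - 5*(6 - 4) = 4 - 5*2 = 4 - 10 = -6)
l/E(-22) = -6/24 = -6*1/24 = -¼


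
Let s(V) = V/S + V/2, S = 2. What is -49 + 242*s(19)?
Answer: 4549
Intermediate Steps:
s(V) = V (s(V) = V/2 + V/2 = V)
-49 + 242*s(19) = -49 + 242*19 = -49 + 4598 = 4549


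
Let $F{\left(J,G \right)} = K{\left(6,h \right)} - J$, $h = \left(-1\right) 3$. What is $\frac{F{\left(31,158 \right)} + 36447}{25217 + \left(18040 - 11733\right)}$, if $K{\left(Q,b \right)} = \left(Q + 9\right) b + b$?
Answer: $\frac{9092}{7881} \approx 1.1537$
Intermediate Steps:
$h = -3$
$K{\left(Q,b \right)} = b + b \left(9 + Q\right)$ ($K{\left(Q,b \right)} = \left(9 + Q\right) b + b = b \left(9 + Q\right) + b = b + b \left(9 + Q\right)$)
$F{\left(J,G \right)} = -48 - J$ ($F{\left(J,G \right)} = - 3 \left(10 + 6\right) - J = \left(-3\right) 16 - J = -48 - J$)
$\frac{F{\left(31,158 \right)} + 36447}{25217 + \left(18040 - 11733\right)} = \frac{\left(-48 - 31\right) + 36447}{25217 + \left(18040 - 11733\right)} = \frac{-79 + 36447}{25217 + 6307} = \frac{36368}{31524} = 36368 \cdot \frac{1}{31524} = \frac{9092}{7881}$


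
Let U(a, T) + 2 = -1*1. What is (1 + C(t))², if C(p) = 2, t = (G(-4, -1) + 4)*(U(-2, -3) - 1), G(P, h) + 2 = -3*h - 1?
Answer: 9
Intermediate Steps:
G(P, h) = -3 - 3*h (G(P, h) = -2 + (-3*h - 1) = -2 + (-1 - 3*h) = -3 - 3*h)
U(a, T) = -3 (U(a, T) = -2 - 1*1 = -2 - 1 = -3)
t = -16 (t = ((-3 - 3*(-1)) + 4)*(-3 - 1) = ((-3 + 3) + 4)*(-4) = (0 + 4)*(-4) = 4*(-4) = -16)
(1 + C(t))² = (1 + 2)² = 3² = 9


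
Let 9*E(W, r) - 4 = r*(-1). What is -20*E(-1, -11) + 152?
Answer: 356/3 ≈ 118.67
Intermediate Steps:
E(W, r) = 4/9 - r/9 (E(W, r) = 4/9 + (r*(-1))/9 = 4/9 + (-r)/9 = 4/9 - r/9)
-20*E(-1, -11) + 152 = -20*(4/9 - ⅑*(-11)) + 152 = -20*(4/9 + 11/9) + 152 = -20*5/3 + 152 = -100/3 + 152 = 356/3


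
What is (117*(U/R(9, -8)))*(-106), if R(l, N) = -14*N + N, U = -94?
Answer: 22419/2 ≈ 11210.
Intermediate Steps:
R(l, N) = -13*N
(117*(U/R(9, -8)))*(-106) = (117*(-94/((-13*(-8)))))*(-106) = (117*(-94/104))*(-106) = (117*(-94*1/104))*(-106) = (117*(-47/52))*(-106) = -423/4*(-106) = 22419/2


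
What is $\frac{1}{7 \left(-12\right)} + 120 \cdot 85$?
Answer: $\frac{856799}{84} \approx 10200.0$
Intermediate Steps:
$\frac{1}{7 \left(-12\right)} + 120 \cdot 85 = \frac{1}{-84} + 10200 = - \frac{1}{84} + 10200 = \frac{856799}{84}$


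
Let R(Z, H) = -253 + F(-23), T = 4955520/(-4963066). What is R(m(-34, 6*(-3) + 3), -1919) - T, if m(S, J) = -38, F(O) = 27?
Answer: -558348698/2481533 ≈ -225.00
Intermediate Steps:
T = -2477760/2481533 (T = 4955520*(-1/4963066) = -2477760/2481533 ≈ -0.99848)
R(Z, H) = -226 (R(Z, H) = -253 + 27 = -226)
R(m(-34, 6*(-3) + 3), -1919) - T = -226 - 1*(-2477760/2481533) = -226 + 2477760/2481533 = -558348698/2481533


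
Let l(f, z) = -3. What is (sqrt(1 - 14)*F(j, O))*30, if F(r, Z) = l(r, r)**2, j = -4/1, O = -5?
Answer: 270*I*sqrt(13) ≈ 973.5*I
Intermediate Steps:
j = -4 (j = -4*1 = -4)
F(r, Z) = 9 (F(r, Z) = (-3)**2 = 9)
(sqrt(1 - 14)*F(j, O))*30 = (sqrt(1 - 14)*9)*30 = (sqrt(-13)*9)*30 = ((I*sqrt(13))*9)*30 = (9*I*sqrt(13))*30 = 270*I*sqrt(13)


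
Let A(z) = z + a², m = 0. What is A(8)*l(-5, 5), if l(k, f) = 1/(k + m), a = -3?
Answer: -17/5 ≈ -3.4000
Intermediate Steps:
A(z) = 9 + z (A(z) = z + (-3)² = z + 9 = 9 + z)
l(k, f) = 1/k (l(k, f) = 1/(k + 0) = 1/k)
A(8)*l(-5, 5) = (9 + 8)/(-5) = 17*(-⅕) = -17/5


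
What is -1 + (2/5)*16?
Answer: 27/5 ≈ 5.4000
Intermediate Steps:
-1 + (2/5)*16 = -1 + 32/5 = 27/5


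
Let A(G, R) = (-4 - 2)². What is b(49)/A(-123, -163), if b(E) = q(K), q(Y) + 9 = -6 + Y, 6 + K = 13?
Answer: -2/9 ≈ -0.22222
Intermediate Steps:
K = 7 (K = -6 + 13 = 7)
A(G, R) = 36 (A(G, R) = (-6)² = 36)
q(Y) = -15 + Y (q(Y) = -9 + (-6 + Y) = -15 + Y)
b(E) = -8 (b(E) = -15 + 7 = -8)
b(49)/A(-123, -163) = -8/36 = -8*1/36 = -2/9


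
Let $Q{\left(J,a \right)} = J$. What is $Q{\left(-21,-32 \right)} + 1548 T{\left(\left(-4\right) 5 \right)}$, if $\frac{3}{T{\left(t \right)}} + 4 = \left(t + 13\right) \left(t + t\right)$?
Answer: $- \frac{96}{23} \approx -4.1739$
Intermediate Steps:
$T{\left(t \right)} = \frac{3}{-4 + 2 t \left(13 + t\right)}$ ($T{\left(t \right)} = \frac{3}{-4 + \left(t + 13\right) \left(t + t\right)} = \frac{3}{-4 + \left(13 + t\right) 2 t} = \frac{3}{-4 + 2 t \left(13 + t\right)}$)
$Q{\left(-21,-32 \right)} + 1548 T{\left(\left(-4\right) 5 \right)} = -21 + 1548 \frac{3}{2 \left(-2 + \left(\left(-4\right) 5\right)^{2} + 13 \left(\left(-4\right) 5\right)\right)} = -21 + 1548 \frac{3}{2 \left(-2 + \left(-20\right)^{2} + 13 \left(-20\right)\right)} = -21 + 1548 \frac{3}{2 \left(-2 + 400 - 260\right)} = -21 + 1548 \frac{3}{2 \cdot 138} = -21 + 1548 \cdot \frac{3}{2} \cdot \frac{1}{138} = -21 + 1548 \cdot \frac{1}{92} = -21 + \frac{387}{23} = - \frac{96}{23}$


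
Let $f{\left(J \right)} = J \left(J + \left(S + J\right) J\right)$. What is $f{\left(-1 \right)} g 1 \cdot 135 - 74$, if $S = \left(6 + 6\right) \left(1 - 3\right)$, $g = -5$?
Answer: $16126$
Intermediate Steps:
$S = -24$ ($S = 12 \left(-2\right) = -24$)
$f{\left(J \right)} = J \left(J + J \left(-24 + J\right)\right)$ ($f{\left(J \right)} = J \left(J + \left(-24 + J\right) J\right) = J \left(J + J \left(-24 + J\right)\right)$)
$f{\left(-1 \right)} g 1 \cdot 135 - 74 = \left(-1\right)^{2} \left(-23 - 1\right) \left(-5\right) 1 \cdot 135 - 74 = 1 \left(-24\right) \left(-5\right) 1 \cdot 135 - 74 = \left(-24\right) \left(-5\right) 1 \cdot 135 - 74 = 120 \cdot 1 \cdot 135 - 74 = 120 \cdot 135 - 74 = 16200 - 74 = 16126$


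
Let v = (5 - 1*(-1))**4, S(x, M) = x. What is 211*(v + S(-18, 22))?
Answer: 269658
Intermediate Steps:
v = 1296 (v = (5 + 1)**4 = 6**4 = 1296)
211*(v + S(-18, 22)) = 211*(1296 - 18) = 211*1278 = 269658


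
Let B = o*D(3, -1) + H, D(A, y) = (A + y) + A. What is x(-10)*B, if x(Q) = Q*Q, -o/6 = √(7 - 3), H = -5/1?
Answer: -6500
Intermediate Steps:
D(A, y) = y + 2*A
H = -5 (H = -5*1 = -5)
o = -12 (o = -6*√(7 - 3) = -6*√4 = -6*2 = -12)
x(Q) = Q²
B = -65 (B = -12*(-1 + 2*3) - 5 = -12*(-1 + 6) - 5 = -12*5 - 5 = -60 - 5 = -65)
x(-10)*B = (-10)²*(-65) = 100*(-65) = -6500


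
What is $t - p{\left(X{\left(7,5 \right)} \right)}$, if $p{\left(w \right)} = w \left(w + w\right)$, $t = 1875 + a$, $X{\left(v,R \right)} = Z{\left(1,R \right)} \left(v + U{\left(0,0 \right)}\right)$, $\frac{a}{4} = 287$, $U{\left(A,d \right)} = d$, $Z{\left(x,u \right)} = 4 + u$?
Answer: $-4915$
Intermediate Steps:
$a = 1148$ ($a = 4 \cdot 287 = 1148$)
$X{\left(v,R \right)} = v \left(4 + R\right)$ ($X{\left(v,R \right)} = \left(4 + R\right) \left(v + 0\right) = \left(4 + R\right) v = v \left(4 + R\right)$)
$t = 3023$ ($t = 1875 + 1148 = 3023$)
$p{\left(w \right)} = 2 w^{2}$ ($p{\left(w \right)} = w 2 w = 2 w^{2}$)
$t - p{\left(X{\left(7,5 \right)} \right)} = 3023 - 2 \left(7 \left(4 + 5\right)\right)^{2} = 3023 - 2 \left(7 \cdot 9\right)^{2} = 3023 - 2 \cdot 63^{2} = 3023 - 2 \cdot 3969 = 3023 - 7938 = -4915$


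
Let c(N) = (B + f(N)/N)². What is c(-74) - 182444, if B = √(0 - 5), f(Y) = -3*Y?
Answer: -182444 + (3 - I*√5)² ≈ -1.8244e+5 - 13.416*I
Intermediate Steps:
B = I*√5 (B = √(-5) = I*√5 ≈ 2.2361*I)
c(N) = (-3 + I*√5)² (c(N) = (I*√5 + (-3*N)/N)² = (I*√5 - 3)² = (-3 + I*√5)²)
c(-74) - 182444 = (3 - I*√5)² - 182444 = -182444 + (3 - I*√5)²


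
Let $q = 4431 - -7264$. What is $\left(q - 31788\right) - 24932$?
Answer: $-45025$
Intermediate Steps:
$q = 11695$ ($q = 4431 + 7264 = 11695$)
$\left(q - 31788\right) - 24932 = \left(11695 - 31788\right) - 24932 = -20093 - 24932 = -45025$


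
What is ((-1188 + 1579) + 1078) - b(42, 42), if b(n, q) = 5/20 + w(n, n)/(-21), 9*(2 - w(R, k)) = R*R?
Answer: 122599/84 ≈ 1459.5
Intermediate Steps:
w(R, k) = 2 - R**2/9 (w(R, k) = 2 - R*R/9 = 2 - R**2/9)
b(n, q) = 13/84 + n**2/189 (b(n, q) = 5/20 + (2 - n**2/9)/(-21) = 5*(1/20) + (2 - n**2/9)*(-1/21) = 1/4 + (-2/21 + n**2/189) = 13/84 + n**2/189)
((-1188 + 1579) + 1078) - b(42, 42) = ((-1188 + 1579) + 1078) - (13/84 + (1/189)*42**2) = (391 + 1078) - (13/84 + (1/189)*1764) = 1469 - (13/84 + 28/3) = 1469 - 1*797/84 = 1469 - 797/84 = 122599/84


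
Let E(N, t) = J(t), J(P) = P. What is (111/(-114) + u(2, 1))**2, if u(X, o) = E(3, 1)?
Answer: 1/1444 ≈ 0.00069252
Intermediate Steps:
E(N, t) = t
u(X, o) = 1
(111/(-114) + u(2, 1))**2 = (111/(-114) + 1)**2 = (111*(-1/114) + 1)**2 = (-37/38 + 1)**2 = (1/38)**2 = 1/1444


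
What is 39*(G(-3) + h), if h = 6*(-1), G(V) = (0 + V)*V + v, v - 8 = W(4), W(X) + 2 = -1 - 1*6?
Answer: 78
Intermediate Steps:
W(X) = -9 (W(X) = -2 + (-1 - 1*6) = -2 + (-1 - 6) = -2 - 7 = -9)
v = -1 (v = 8 - 9 = -1)
G(V) = -1 + V**2 (G(V) = (0 + V)*V - 1 = V*V - 1 = V**2 - 1 = -1 + V**2)
h = -6
39*(G(-3) + h) = 39*((-1 + (-3)**2) - 6) = 39*((-1 + 9) - 6) = 39*(8 - 6) = 39*2 = 78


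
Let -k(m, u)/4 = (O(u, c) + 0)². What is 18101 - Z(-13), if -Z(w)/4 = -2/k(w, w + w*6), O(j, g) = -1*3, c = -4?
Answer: 162911/9 ≈ 18101.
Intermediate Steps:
O(j, g) = -3
k(m, u) = -36 (k(m, u) = -4*(-3 + 0)² = -4*(-3)² = -4*9 = -36)
Z(w) = -2/9 (Z(w) = -(-8)/(-36) = -(-8)*(-1)/36 = -4*1/18 = -2/9)
18101 - Z(-13) = 18101 - 1*(-2/9) = 18101 + 2/9 = 162911/9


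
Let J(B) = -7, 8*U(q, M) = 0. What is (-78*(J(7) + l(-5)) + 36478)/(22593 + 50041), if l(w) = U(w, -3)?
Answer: 18512/36317 ≈ 0.50973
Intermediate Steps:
U(q, M) = 0 (U(q, M) = (1/8)*0 = 0)
l(w) = 0
(-78*(J(7) + l(-5)) + 36478)/(22593 + 50041) = (-78*(-7 + 0) + 36478)/(22593 + 50041) = (-78*(-7) + 36478)/72634 = (546 + 36478)*(1/72634) = 37024*(1/72634) = 18512/36317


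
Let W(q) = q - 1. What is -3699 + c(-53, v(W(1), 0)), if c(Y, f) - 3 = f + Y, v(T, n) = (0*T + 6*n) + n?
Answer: -3749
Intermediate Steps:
W(q) = -1 + q
v(T, n) = 7*n (v(T, n) = (0 + 6*n) + n = 6*n + n = 7*n)
c(Y, f) = 3 + Y + f (c(Y, f) = 3 + (f + Y) = 3 + (Y + f) = 3 + Y + f)
-3699 + c(-53, v(W(1), 0)) = -3699 + (3 - 53 + 7*0) = -3699 + (3 - 53 + 0) = -3699 - 50 = -3749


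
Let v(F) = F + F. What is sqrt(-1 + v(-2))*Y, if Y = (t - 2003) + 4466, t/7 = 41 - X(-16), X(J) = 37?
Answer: 2491*I*sqrt(5) ≈ 5570.0*I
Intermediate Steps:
v(F) = 2*F
t = 28 (t = 7*(41 - 1*37) = 7*(41 - 37) = 7*4 = 28)
Y = 2491 (Y = (28 - 2003) + 4466 = -1975 + 4466 = 2491)
sqrt(-1 + v(-2))*Y = sqrt(-1 + 2*(-2))*2491 = sqrt(-1 - 4)*2491 = sqrt(-5)*2491 = (I*sqrt(5))*2491 = 2491*I*sqrt(5)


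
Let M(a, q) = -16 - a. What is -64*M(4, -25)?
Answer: 1280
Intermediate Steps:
-64*M(4, -25) = -64*(-16 - 1*4) = -64*(-16 - 4) = -64*(-20) = 1280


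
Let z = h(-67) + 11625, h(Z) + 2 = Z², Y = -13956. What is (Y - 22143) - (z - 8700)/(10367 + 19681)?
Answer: -271177541/7512 ≈ -36099.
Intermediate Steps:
h(Z) = -2 + Z²
z = 16112 (z = (-2 + (-67)²) + 11625 = (-2 + 4489) + 11625 = 4487 + 11625 = 16112)
(Y - 22143) - (z - 8700)/(10367 + 19681) = (-13956 - 22143) - (16112 - 8700)/(10367 + 19681) = -36099 - 7412/30048 = -36099 - 1*1853/7512 = -36099 - 1853/7512 = -271177541/7512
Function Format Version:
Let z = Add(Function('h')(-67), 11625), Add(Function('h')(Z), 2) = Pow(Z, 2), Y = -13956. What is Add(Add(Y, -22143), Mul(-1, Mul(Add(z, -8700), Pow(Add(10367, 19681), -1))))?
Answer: Rational(-271177541, 7512) ≈ -36099.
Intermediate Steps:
Function('h')(Z) = Add(-2, Pow(Z, 2))
z = 16112 (z = Add(Add(-2, Pow(-67, 2)), 11625) = Add(Add(-2, 4489), 11625) = Add(4487, 11625) = 16112)
Add(Add(Y, -22143), Mul(-1, Mul(Add(z, -8700), Pow(Add(10367, 19681), -1)))) = Add(Add(-13956, -22143), Mul(-1, Mul(Add(16112, -8700), Pow(Add(10367, 19681), -1)))) = Add(-36099, Mul(-1, Mul(7412, Pow(30048, -1)))) = Add(-36099, Mul(-1, Mul(7412, Rational(1, 30048)))) = Add(-36099, Mul(-1, Rational(1853, 7512))) = Add(-36099, Rational(-1853, 7512)) = Rational(-271177541, 7512)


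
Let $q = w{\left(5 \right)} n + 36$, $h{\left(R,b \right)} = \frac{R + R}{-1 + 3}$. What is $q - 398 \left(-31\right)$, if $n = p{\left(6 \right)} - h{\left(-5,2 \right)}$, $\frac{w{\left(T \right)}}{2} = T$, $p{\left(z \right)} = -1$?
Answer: $12414$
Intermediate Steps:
$w{\left(T \right)} = 2 T$
$h{\left(R,b \right)} = R$ ($h{\left(R,b \right)} = \frac{2 R}{2} = 2 R \frac{1}{2} = R$)
$n = 4$ ($n = -1 - -5 = -1 + 5 = 4$)
$q = 76$ ($q = 2 \cdot 5 \cdot 4 + 36 = 10 \cdot 4 + 36 = 40 + 36 = 76$)
$q - 398 \left(-31\right) = 76 - 398 \left(-31\right) = 76 - -12338 = 76 + 12338 = 12414$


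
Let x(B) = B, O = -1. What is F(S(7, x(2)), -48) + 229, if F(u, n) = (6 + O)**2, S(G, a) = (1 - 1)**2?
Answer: 254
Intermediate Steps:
S(G, a) = 0 (S(G, a) = 0**2 = 0)
F(u, n) = 25 (F(u, n) = (6 - 1)**2 = 5**2 = 25)
F(S(7, x(2)), -48) + 229 = 25 + 229 = 254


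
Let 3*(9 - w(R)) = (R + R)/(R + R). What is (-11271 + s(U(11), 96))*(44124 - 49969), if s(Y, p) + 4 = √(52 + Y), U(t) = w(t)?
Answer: 65902375 - 5845*√546/3 ≈ 6.5857e+7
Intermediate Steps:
w(R) = 26/3 (w(R) = 9 - (R + R)/(3*(R + R)) = 9 - 2*R/(3*(2*R)) = 9 - 2*R*1/(2*R)/3 = 9 - ⅓*1 = 9 - ⅓ = 26/3)
U(t) = 26/3
s(Y, p) = -4 + √(52 + Y)
(-11271 + s(U(11), 96))*(44124 - 49969) = (-11271 + (-4 + √(52 + 26/3)))*(44124 - 49969) = (-11271 + (-4 + √(182/3)))*(-5845) = (-11271 + (-4 + √546/3))*(-5845) = (-11275 + √546/3)*(-5845) = 65902375 - 5845*√546/3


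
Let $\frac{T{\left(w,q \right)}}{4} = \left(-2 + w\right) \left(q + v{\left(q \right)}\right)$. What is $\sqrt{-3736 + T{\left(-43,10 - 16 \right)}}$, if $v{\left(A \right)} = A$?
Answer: $2 i \sqrt{394} \approx 39.699 i$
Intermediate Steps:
$T{\left(w,q \right)} = 8 q \left(-2 + w\right)$ ($T{\left(w,q \right)} = 4 \left(-2 + w\right) \left(q + q\right) = 4 \left(-2 + w\right) 2 q = 4 \cdot 2 q \left(-2 + w\right) = 8 q \left(-2 + w\right)$)
$\sqrt{-3736 + T{\left(-43,10 - 16 \right)}} = \sqrt{-3736 + 8 \left(10 - 16\right) \left(-2 - 43\right)} = \sqrt{-3736 + 8 \left(10 - 16\right) \left(-45\right)} = \sqrt{-3736 + 8 \left(-6\right) \left(-45\right)} = \sqrt{-3736 + 2160} = \sqrt{-1576} = 2 i \sqrt{394}$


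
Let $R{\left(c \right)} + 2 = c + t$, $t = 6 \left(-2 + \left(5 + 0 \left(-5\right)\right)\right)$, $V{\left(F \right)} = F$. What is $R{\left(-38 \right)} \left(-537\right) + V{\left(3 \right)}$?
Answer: $11817$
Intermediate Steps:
$t = 18$ ($t = 6 \left(-2 + \left(5 + 0\right)\right) = 6 \left(-2 + 5\right) = 6 \cdot 3 = 18$)
$R{\left(c \right)} = 16 + c$ ($R{\left(c \right)} = -2 + \left(c + 18\right) = -2 + \left(18 + c\right) = 16 + c$)
$R{\left(-38 \right)} \left(-537\right) + V{\left(3 \right)} = \left(16 - 38\right) \left(-537\right) + 3 = \left(-22\right) \left(-537\right) + 3 = 11814 + 3 = 11817$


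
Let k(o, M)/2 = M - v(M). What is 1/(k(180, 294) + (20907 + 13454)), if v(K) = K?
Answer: 1/34361 ≈ 2.9103e-5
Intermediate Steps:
k(o, M) = 0 (k(o, M) = 2*(M - M) = 2*0 = 0)
1/(k(180, 294) + (20907 + 13454)) = 1/(0 + (20907 + 13454)) = 1/(0 + 34361) = 1/34361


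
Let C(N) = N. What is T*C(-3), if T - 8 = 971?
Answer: -2937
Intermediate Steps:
T = 979 (T = 8 + 971 = 979)
T*C(-3) = 979*(-3) = -2937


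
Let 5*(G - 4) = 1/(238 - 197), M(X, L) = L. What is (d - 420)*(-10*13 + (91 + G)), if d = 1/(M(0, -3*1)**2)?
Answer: 27110546/1845 ≈ 14694.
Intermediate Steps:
G = 821/205 (G = 4 + 1/(5*(238 - 197)) = 4 + (1/5)/41 = 4 + (1/5)*(1/41) = 4 + 1/205 = 821/205 ≈ 4.0049)
d = 1/9 (d = 1/((-3*1)**2) = 1/((-3)**2) = 1/9 ≈ 0.11111)
(d - 420)*(-10*13 + (91 + G)) = (1/9 - 420)*(-10*13 + (91 + 821/205)) = -3779*(-130 + 19476/205)/9 = -3779/9*(-7174/205) = 27110546/1845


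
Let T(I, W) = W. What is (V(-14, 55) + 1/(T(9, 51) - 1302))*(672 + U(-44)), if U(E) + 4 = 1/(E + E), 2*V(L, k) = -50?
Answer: -459624277/27522 ≈ -16700.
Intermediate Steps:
V(L, k) = -25 (V(L, k) = (½)*(-50) = -25)
U(E) = -4 + 1/(2*E) (U(E) = -4 + 1/(E + E) = -4 + 1/(2*E))
(V(-14, 55) + 1/(T(9, 51) - 1302))*(672 + U(-44)) = (-25 + 1/(51 - 1302))*(672 + (-4 + (½)/(-44))) = (-25 + 1/(-1251))*(672 + (-4 + (½)*(-1/44))) = (-25 - 1/1251)*(672 + (-4 - 1/88)) = -31276*(672 - 353/88)/1251 = -31276/1251*58783/88 = -459624277/27522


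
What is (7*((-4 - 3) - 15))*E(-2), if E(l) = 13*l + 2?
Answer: 3696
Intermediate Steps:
E(l) = 2 + 13*l
(7*((-4 - 3) - 15))*E(-2) = (7*((-4 - 3) - 15))*(2 + 13*(-2)) = (7*(-7 - 15))*(2 - 26) = (7*(-22))*(-24) = -154*(-24) = 3696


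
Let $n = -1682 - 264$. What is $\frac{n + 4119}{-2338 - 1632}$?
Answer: $- \frac{2173}{3970} \approx -0.54735$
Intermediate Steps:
$n = -1946$
$\frac{n + 4119}{-2338 - 1632} = \frac{-1946 + 4119}{-2338 - 1632} = \frac{2173}{-3970} = 2173 \left(- \frac{1}{3970}\right) = - \frac{2173}{3970}$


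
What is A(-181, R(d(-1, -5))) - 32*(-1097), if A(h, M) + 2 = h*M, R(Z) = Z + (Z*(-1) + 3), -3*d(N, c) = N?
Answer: 34559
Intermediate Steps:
d(N, c) = -N/3
R(Z) = 3 (R(Z) = Z + (-Z + 3) = Z + (3 - Z) = 3)
A(h, M) = -2 + M*h (A(h, M) = -2 + h*M = -2 + M*h)
A(-181, R(d(-1, -5))) - 32*(-1097) = (-2 + 3*(-181)) - 32*(-1097) = (-2 - 543) - 1*(-35104) = -545 + 35104 = 34559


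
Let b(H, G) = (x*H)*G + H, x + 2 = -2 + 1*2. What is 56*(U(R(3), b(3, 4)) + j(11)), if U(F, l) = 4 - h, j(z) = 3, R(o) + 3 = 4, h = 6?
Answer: 56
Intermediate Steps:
x = -2 (x = -2 + (-2 + 1*2) = -2 + (-2 + 2) = -2 + 0 = -2)
R(o) = 1 (R(o) = -3 + 4 = 1)
b(H, G) = H - 2*G*H (b(H, G) = (-2*H)*G + H = -2*G*H + H = H - 2*G*H)
U(F, l) = -2 (U(F, l) = 4 - 1*6 = 4 - 6 = -2)
56*(U(R(3), b(3, 4)) + j(11)) = 56*(-2 + 3) = 56*1 = 56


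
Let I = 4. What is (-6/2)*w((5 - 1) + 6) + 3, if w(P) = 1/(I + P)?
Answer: 39/14 ≈ 2.7857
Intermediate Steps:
w(P) = 1/(4 + P)
(-6/2)*w((5 - 1) + 6) + 3 = (-6/2)/(4 + ((5 - 1) + 6)) + 3 = (-6*½)/(4 + (4 + 6)) + 3 = -3/(4 + 10) + 3 = -3/14 + 3 = 39/14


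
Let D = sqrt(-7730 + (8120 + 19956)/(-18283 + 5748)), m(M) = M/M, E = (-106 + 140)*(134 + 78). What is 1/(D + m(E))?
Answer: 12535/96936161 - I*sqrt(1214937651910)/96936161 ≈ 0.00012931 - 0.011371*I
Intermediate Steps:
E = 7208 (E = 34*212 = 7208)
m(M) = 1
D = I*sqrt(1214937651910)/12535 (D = sqrt(-7730 + 28076/(-12535)) = sqrt(-7730 + 28076*(-1/12535)) = sqrt(-7730 - 28076/12535) = sqrt(-96923626/12535) = I*sqrt(1214937651910)/12535 ≈ 87.933*I)
1/(D + m(E)) = 1/(I*sqrt(1214937651910)/12535 + 1) = 1/(1 + I*sqrt(1214937651910)/12535)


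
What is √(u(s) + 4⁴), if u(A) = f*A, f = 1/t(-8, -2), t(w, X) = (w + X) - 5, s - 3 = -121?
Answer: √59370/15 ≈ 16.244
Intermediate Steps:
s = -118 (s = 3 - 121 = -118)
t(w, X) = -5 + X + w (t(w, X) = (X + w) - 5 = -5 + X + w)
f = -1/15 (f = 1/(-5 - 2 - 8) = 1/(-15) = -1/15 ≈ -0.066667)
u(A) = -A/15
√(u(s) + 4⁴) = √(-1/15*(-118) + 4⁴) = √(118/15 + 256) = √(3958/15) = √59370/15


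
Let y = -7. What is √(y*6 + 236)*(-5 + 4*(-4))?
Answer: -21*√194 ≈ -292.50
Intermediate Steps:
√(y*6 + 236)*(-5 + 4*(-4)) = √(-7*6 + 236)*(-5 + 4*(-4)) = √(-42 + 236)*(-5 - 16) = √194*(-21) = -21*√194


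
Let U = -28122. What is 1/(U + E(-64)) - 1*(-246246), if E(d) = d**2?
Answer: 5916306395/24026 ≈ 2.4625e+5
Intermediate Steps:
1/(U + E(-64)) - 1*(-246246) = 1/(-28122 + (-64)**2) - 1*(-246246) = 1/(-28122 + 4096) + 246246 = 1/(-24026) + 246246 = -1/24026 + 246246 = 5916306395/24026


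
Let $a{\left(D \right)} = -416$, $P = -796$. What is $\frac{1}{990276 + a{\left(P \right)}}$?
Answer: $\frac{1}{989860} \approx 1.0102 \cdot 10^{-6}$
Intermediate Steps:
$\frac{1}{990276 + a{\left(P \right)}} = \frac{1}{990276 - 416} = \frac{1}{989860}$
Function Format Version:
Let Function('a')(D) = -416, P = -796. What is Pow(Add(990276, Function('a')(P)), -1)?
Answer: Rational(1, 989860) ≈ 1.0102e-6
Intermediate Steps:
Pow(Add(990276, Function('a')(P)), -1) = Pow(Add(990276, -416), -1) = Pow(989860, -1) = Rational(1, 989860)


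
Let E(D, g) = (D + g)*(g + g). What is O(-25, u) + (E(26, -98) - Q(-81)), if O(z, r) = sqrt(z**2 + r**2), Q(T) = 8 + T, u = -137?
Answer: 14185 + sqrt(19394) ≈ 14324.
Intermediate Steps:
E(D, g) = 2*g*(D + g) (E(D, g) = (D + g)*(2*g) = 2*g*(D + g))
O(z, r) = sqrt(r**2 + z**2)
O(-25, u) + (E(26, -98) - Q(-81)) = sqrt((-137)**2 + (-25)**2) + (2*(-98)*(26 - 98) - (8 - 81)) = sqrt(18769 + 625) + (2*(-98)*(-72) - 1*(-73)) = sqrt(19394) + (14112 + 73) = sqrt(19394) + 14185 = 14185 + sqrt(19394)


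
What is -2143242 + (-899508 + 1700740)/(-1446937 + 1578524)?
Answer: -282021983822/131587 ≈ -2.1432e+6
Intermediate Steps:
-2143242 + (-899508 + 1700740)/(-1446937 + 1578524) = -2143242 + 801232/131587 = -282021983822/131587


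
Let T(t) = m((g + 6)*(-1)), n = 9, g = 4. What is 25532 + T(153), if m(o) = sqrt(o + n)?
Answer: 25532 + I ≈ 25532.0 + 1.0*I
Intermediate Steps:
m(o) = sqrt(9 + o) (m(o) = sqrt(o + 9) = sqrt(9 + o))
T(t) = I (T(t) = sqrt(9 + (4 + 6)*(-1)) = sqrt(9 + 10*(-1)) = sqrt(9 - 10) = sqrt(-1) = I)
25532 + T(153) = 25532 + I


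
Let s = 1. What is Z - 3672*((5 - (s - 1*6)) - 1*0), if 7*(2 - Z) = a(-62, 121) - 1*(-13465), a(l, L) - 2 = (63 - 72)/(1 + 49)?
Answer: -13524641/350 ≈ -38642.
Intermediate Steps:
a(l, L) = 91/50 (a(l, L) = 2 + (63 - 72)/(1 + 49) = 2 - 9/50 = 91/50)
Z = -672641/350 (Z = 2 - (91/50 - 1*(-13465))/7 = 2 - (91/50 + 13465)/7 = 2 - ⅐*673341/50 = 2 - 673341/350 = -672641/350 ≈ -1921.8)
Z - 3672*((5 - (s - 1*6)) - 1*0) = -672641/350 - 3672*((5 - (1 - 1*6)) - 1*0) = -672641/350 - 3672*((5 - (1 - 6)) + 0) = -672641/350 - 3672*((5 - 1*(-5)) + 0) = -672641/350 - 3672*((5 + 5) + 0) = -672641/350 - 3672*(10 + 0) = -672641/350 - 3672*10 = -672641/350 - 1*36720 = -672641/350 - 36720 = -13524641/350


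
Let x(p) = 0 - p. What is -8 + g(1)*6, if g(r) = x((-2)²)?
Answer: -32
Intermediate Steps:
x(p) = -p
g(r) = -4 (g(r) = -1*(-2)² = -1*4 = -4)
-8 + g(1)*6 = -8 - 4*6 = -8 - 24 = -32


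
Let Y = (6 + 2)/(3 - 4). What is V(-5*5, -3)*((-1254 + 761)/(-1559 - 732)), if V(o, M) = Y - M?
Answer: -85/79 ≈ -1.0759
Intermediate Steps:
Y = -8 (Y = 8/(-1) = 8*(-1) = -8)
V(o, M) = -8 - M
V(-5*5, -3)*((-1254 + 761)/(-1559 - 732)) = (-8 - 1*(-3))*((-1254 + 761)/(-1559 - 732)) = (-8 + 3)*(-493/(-2291)) = -(-2465)*(-1)/2291 = -5*17/79 = -85/79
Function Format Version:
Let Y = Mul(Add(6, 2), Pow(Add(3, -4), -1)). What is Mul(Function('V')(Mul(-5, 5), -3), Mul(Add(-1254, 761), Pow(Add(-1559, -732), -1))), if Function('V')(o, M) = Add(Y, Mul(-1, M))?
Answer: Rational(-85, 79) ≈ -1.0759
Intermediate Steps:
Y = -8 (Y = Mul(8, Pow(-1, -1)) = Mul(8, -1) = -8)
Function('V')(o, M) = Add(-8, Mul(-1, M))
Mul(Function('V')(Mul(-5, 5), -3), Mul(Add(-1254, 761), Pow(Add(-1559, -732), -1))) = Mul(Add(-8, Mul(-1, -3)), Mul(Add(-1254, 761), Pow(Add(-1559, -732), -1))) = Mul(Add(-8, 3), Mul(-493, Pow(-2291, -1))) = Mul(-5, Mul(-493, Rational(-1, 2291))) = Mul(-5, Rational(17, 79)) = Rational(-85, 79)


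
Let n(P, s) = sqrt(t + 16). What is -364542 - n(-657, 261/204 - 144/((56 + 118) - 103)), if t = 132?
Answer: -364542 - 2*sqrt(37) ≈ -3.6455e+5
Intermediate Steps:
n(P, s) = 2*sqrt(37) (n(P, s) = sqrt(132 + 16) = sqrt(148) = 2*sqrt(37))
-364542 - n(-657, 261/204 - 144/((56 + 118) - 103)) = -364542 - 2*sqrt(37)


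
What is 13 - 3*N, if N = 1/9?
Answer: 38/3 ≈ 12.667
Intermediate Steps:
N = ⅑ ≈ 0.11111
13 - 3*N = 13 - 3*⅑ = 13 - ⅓ = 38/3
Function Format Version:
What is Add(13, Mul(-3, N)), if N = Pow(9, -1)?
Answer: Rational(38, 3) ≈ 12.667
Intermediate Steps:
N = Rational(1, 9) ≈ 0.11111
Add(13, Mul(-3, N)) = Add(13, Mul(-3, Rational(1, 9))) = Add(13, Rational(-1, 3)) = Rational(38, 3)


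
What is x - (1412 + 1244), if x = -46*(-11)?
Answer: -2150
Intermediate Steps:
x = 506
x - (1412 + 1244) = 506 - (1412 + 1244) = 506 - 1*2656 = 506 - 2656 = -2150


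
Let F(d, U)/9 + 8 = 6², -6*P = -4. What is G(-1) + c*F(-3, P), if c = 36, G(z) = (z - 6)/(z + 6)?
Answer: 45353/5 ≈ 9070.6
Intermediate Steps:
G(z) = (-6 + z)/(6 + z)
P = ⅔ (P = -⅙*(-4) = ⅔ ≈ 0.66667)
F(d, U) = 252 (F(d, U) = -72 + 9*6² = -72 + 9*36 = -72 + 324 = 252)
G(-1) + c*F(-3, P) = (-6 - 1)/(6 - 1) + 36*252 = -7/5 + 9072 = 45353/5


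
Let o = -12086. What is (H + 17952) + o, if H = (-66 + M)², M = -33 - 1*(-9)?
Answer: 13966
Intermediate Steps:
M = -24 (M = -33 + 9 = -24)
H = 8100 (H = (-66 - 24)² = (-90)² = 8100)
(H + 17952) + o = (8100 + 17952) - 12086 = 26052 - 12086 = 13966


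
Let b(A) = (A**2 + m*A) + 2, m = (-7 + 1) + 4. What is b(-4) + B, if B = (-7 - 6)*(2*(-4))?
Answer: 130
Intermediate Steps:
B = 104 (B = -13*(-8) = 104)
m = -2 (m = -6 + 4 = -2)
b(A) = 2 + A**2 - 2*A (b(A) = (A**2 - 2*A) + 2 = 2 + A**2 - 2*A)
b(-4) + B = (2 + (-4)**2 - 2*(-4)) + 104 = (2 + 16 + 8) + 104 = 26 + 104 = 130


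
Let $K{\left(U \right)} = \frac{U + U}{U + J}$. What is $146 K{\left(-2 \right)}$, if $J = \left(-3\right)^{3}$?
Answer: $\frac{584}{29} \approx 20.138$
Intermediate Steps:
$J = -27$
$K{\left(U \right)} = \frac{2 U}{-27 + U}$ ($K{\left(U \right)} = \frac{U + U}{U - 27} = \frac{2 U}{-27 + U}$)
$146 K{\left(-2 \right)} = 146 \cdot 2 \left(-2\right) \frac{1}{-27 - 2} = 146 \cdot 2 \left(-2\right) \frac{1}{-29} = 146 \cdot 2 \left(-2\right) \left(- \frac{1}{29}\right) = 146 \cdot \frac{4}{29} = \frac{584}{29}$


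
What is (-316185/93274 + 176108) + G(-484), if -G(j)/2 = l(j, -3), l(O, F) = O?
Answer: 16516270639/93274 ≈ 1.7707e+5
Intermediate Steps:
G(j) = -2*j
(-316185/93274 + 176108) + G(-484) = (-316185/93274 + 176108) - 2*(-484) = (-316185*1/93274 + 176108) + 968 = (-316185/93274 + 176108) + 968 = 16425981407/93274 + 968 = 16516270639/93274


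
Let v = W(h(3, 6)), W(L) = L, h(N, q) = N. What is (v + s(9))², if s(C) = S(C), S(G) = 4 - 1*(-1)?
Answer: 64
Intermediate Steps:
S(G) = 5 (S(G) = 4 + 1 = 5)
s(C) = 5
v = 3
(v + s(9))² = (3 + 5)² = 8² = 64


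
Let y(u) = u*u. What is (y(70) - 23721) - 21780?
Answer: -40601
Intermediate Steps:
y(u) = u²
(y(70) - 23721) - 21780 = (70² - 23721) - 21780 = (4900 - 23721) - 21780 = -18821 - 21780 = -40601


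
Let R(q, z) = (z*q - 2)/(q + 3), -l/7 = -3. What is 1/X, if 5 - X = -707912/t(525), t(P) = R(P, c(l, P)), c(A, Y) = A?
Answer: 11023/373832651 ≈ 2.9486e-5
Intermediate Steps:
l = 21 (l = -7*(-3) = 21)
R(q, z) = (-2 + q*z)/(3 + q) (R(q, z) = (q*z - 2)/(3 + q) = (-2 + q*z)/(3 + q))
t(P) = (-2 + 21*P)/(3 + P) (t(P) = (-2 + P*21)/(3 + P) = (-2 + 21*P)/(3 + P))
X = 373832651/11023 (X = 5 - (-707912)/((-2 + 21*525)/(3 + 525)) = 5 - (-707912)/((-2 + 11025)/528) = 5 - (-707912)/((1/528)*11023) = 5 - (-707912)/11023/528 = 5 - (-707912)*528/11023 = 5 - 1*(-373777536/11023) = 5 + 373777536/11023 = 373832651/11023 ≈ 33914.)
1/X = 1/(373832651/11023) = 11023/373832651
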